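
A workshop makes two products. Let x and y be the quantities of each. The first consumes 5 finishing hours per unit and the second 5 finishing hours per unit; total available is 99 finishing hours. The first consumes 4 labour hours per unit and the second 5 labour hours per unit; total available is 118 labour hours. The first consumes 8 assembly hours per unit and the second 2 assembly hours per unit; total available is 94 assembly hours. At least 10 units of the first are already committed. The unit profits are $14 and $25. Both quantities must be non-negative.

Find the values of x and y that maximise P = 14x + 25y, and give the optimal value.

The optimum lies where 8x + 2y = 94 and x = 10.
Solving simultaneously gives x = 10, y = 7.

x = 10, y = 7, maximum P = 315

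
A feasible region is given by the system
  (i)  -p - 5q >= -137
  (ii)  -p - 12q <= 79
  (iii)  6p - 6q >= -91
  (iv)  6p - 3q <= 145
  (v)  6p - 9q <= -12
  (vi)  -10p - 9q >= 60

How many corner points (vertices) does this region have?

Of the 15 pairwise boundary intersections, those satisfying every inequality are:
  (-261/13, -383/78)
  (-95/9, -154/27)
  (-393/38, 275/57)
  (-9/2, -5/3)

4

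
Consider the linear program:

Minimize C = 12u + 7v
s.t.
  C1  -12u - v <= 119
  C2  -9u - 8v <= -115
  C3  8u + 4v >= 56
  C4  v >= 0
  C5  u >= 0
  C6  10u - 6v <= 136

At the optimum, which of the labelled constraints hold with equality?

Extreme points and C = 12u + 7v:
  (115/9, 0) → C = 460/3
  (0, 115/8) → C = 805/8
  (68/5, 0) → C = 816/5
The feasible region is unbounded (it extends along (0, 1), (3, 5)), but C strictly increases along every unbounded feasible direction, so there is no improving ray and the minimum is attained at a vertex.

The minimum is at (0, 115/8). Substituting into each constraint, equality holds for C2 and C5; the remaining constraints have slack.

C2 and C5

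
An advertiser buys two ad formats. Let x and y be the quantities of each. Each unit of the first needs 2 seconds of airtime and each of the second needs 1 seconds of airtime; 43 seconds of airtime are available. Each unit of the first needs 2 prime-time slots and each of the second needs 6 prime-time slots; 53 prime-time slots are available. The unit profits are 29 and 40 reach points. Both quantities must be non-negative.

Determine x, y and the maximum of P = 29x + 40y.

At the optimal vertex, 2x + y = 43 and 2x + 6y = 53.
Solving simultaneously gives x = 41/2, y = 2.

x = 41/2, y = 2, maximum P = 1349/2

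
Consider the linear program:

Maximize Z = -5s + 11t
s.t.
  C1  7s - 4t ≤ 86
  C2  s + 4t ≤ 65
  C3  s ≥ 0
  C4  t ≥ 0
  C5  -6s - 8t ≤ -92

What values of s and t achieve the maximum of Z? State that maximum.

Extreme points and Z = -5s + 11t:
  (151/8, 369/32) → Z = 1039/32
  (66/5, 8/5) → Z = -242/5
  (0, 65/4) → Z = 715/4
  (0, 23/2) → Z = 253/2

The binding constraints are s + 4t = 65 and s = 0.
Solving simultaneously gives s = 0, t = 65/4.

s = 0, t = 65/4, maximum Z = 715/4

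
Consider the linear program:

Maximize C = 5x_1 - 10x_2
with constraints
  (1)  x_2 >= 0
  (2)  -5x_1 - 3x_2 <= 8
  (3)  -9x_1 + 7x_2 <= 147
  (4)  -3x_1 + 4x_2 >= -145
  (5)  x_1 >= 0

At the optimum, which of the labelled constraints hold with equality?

Feasible corners and C = 5x_1 - 10x_2:
  (145/3, 0) → C = 725/3
  (0, 0) → C = 0
  (0, 21) → C = -210
The feasible region is unbounded (it extends along (4, 3), (7, 9)), but C strictly decreases along every unbounded feasible direction, so there is no improving ray and the maximum is attained at a vertex.

The maximum is at (145/3, 0). Substituting into each constraint, equality holds for (1) and (4); the remaining constraints have slack.

(1) and (4)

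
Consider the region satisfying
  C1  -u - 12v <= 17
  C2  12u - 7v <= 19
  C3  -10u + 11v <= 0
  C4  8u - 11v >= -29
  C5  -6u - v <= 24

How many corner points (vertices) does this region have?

3

Intersecting each pair of boundary lines and keeping only the points that satisfy every inequality leaves:
  (109/151, -223/151)
  (-187/131, -170/131)
  (209/62, 95/31)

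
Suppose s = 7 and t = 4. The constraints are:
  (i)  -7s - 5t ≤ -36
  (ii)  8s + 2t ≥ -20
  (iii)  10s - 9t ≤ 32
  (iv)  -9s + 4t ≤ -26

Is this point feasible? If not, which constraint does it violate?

Constraint (iii): 10s - 9t = 34, which is not ≤ 32. All other constraints are satisfied.

not feasible — violates (iii)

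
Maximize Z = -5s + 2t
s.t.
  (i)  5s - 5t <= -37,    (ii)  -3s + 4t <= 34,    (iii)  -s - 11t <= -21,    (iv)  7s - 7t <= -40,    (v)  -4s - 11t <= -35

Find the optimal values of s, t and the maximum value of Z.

s = -234/49, t = 241/49, maximum Z = 236/7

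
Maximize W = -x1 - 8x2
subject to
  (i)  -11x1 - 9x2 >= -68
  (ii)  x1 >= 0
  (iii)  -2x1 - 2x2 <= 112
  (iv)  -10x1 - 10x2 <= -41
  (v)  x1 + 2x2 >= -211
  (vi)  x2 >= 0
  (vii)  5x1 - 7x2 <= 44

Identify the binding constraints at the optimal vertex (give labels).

Extreme points and W = -x1 - 8x2:
  (0, 68/9) → W = -544/9
  (68/11, 0) → W = -68/11
  (0, 41/10) → W = -164/5
  (41/10, 0) → W = -41/10

The maximum is at (41/10, 0). Substituting into each constraint, equality holds for (iv) and (vi); the remaining constraints have slack.

(iv) and (vi)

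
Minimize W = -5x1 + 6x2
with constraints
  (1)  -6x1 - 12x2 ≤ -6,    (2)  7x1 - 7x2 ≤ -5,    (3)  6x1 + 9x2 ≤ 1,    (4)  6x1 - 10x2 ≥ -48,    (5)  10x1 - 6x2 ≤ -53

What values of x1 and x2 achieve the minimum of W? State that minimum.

x1 = -50/13, x2 = 63/26, minimum W = 439/13

Corner points and W = -5x1 + 6x2:
  (-43/11, 27/11) → W = 377/11
  (-50/13, 63/26) → W = 439/13
  (-121/32, 81/32) → W = 1091/32

The optimum lies where -6x1 - 12x2 = -6 and 10x1 - 6x2 = -53.
Solving simultaneously gives x1 = -50/13, x2 = 63/26.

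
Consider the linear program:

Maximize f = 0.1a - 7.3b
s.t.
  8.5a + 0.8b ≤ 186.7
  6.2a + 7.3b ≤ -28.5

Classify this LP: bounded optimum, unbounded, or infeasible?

unbounded

From the feasible point (138571/5709, -139979/5709), moving in the direction (0.8, -8.5) keeps every constraint satisfied while f increases without bound.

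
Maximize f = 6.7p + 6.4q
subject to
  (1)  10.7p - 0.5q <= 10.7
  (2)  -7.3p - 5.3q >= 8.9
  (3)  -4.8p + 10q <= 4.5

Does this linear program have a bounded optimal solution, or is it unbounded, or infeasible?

bounded optimum

Feasible corners and f = 6.7p + 6.4q:
  (871/1006, -2889/1006) → f = -126539/10060
  (-11285/9844, -987/9844) → f = -819263/98440
The feasible region has finitely many vertices and no improving ray; the maximum is -819263/98440 at (-11285/9844, -987/9844).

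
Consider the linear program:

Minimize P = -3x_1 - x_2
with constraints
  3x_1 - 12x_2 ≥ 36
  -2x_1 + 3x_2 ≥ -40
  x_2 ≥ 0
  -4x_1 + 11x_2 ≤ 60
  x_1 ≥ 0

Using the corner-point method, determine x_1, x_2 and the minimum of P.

x_1 = 124/5, x_2 = 16/5, minimum P = -388/5

Feasible corners and P = -3x_1 - x_2:
  (124/5, 16/5) → P = -388/5
  (12, 0) → P = -36
  (20, 0) → P = -60

The binding constraints are 3x_1 - 12x_2 = 36 and -2x_1 + 3x_2 = -40.
Solving simultaneously gives x_1 = 124/5, x_2 = 16/5.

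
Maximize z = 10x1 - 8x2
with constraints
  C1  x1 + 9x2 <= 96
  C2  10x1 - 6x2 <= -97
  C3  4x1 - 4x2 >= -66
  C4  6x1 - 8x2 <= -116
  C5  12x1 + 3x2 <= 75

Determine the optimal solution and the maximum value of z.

x1 = -138/31, x2 = 346/31, maximum z = -4148/31

The optimum lies where x1 + 9x2 = 96 and 6x1 - 8x2 = -116.
Solving simultaneously gives x1 = -138/31, x2 = 346/31.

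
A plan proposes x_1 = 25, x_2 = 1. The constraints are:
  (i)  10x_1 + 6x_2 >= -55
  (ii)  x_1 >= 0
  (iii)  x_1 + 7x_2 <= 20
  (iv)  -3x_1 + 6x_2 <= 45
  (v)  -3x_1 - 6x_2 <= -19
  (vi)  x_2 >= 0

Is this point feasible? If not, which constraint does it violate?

not feasible — violates (iii)

Constraint (iii): x_1 + 7x_2 = 32, which is not ≤ 20. All other constraints are satisfied.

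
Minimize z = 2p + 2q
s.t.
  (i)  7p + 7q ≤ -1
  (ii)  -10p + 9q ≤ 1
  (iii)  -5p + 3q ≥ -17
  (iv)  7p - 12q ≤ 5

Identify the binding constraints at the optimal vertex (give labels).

Vertices and z = 2p + 2q:
  (-16/133, -3/133) → z = -2/7
  (23/133, -6/19) → z = -2/7
  (-1, -1) → z = -4

The minimum is at (-1, -1). Substituting into each constraint, equality holds for (ii) and (iv); the remaining constraints have slack.

(ii) and (iv)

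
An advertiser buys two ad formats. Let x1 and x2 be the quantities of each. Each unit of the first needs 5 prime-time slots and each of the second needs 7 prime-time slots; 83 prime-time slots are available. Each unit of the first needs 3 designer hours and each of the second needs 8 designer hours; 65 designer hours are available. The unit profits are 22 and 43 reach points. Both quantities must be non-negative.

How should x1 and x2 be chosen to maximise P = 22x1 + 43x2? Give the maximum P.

x1 = 11, x2 = 4, maximum P = 414

Extreme points and P = 22x1 + 43x2:
  (0, 0) → P = 0
  (0, 65/8) → P = 2795/8
  (83/5, 0) → P = 1826/5
  (11, 4) → P = 414

The optimum lies where 5x1 + 7x2 = 83 and 3x1 + 8x2 = 65.
Solving simultaneously gives x1 = 11, x2 = 4.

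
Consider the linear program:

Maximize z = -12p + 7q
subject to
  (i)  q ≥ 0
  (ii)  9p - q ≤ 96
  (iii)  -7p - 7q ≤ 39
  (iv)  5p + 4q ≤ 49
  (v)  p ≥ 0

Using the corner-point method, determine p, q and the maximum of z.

At the optimal vertex, 5p + 4q = 49 and p = 0.
Solving simultaneously gives p = 0, q = 49/4.

p = 0, q = 49/4, maximum z = 343/4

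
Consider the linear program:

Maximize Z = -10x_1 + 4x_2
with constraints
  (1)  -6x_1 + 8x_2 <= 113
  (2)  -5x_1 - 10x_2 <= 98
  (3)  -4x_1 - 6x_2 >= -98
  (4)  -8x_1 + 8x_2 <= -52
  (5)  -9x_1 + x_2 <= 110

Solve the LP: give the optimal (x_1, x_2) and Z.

Vertices and Z = -10x_1 + 4x_2:
  (784/5, -441/5) → Z = -9604/5
  (-11/5, -87/10) → Z = -64/5
  (137/10, 36/5) → Z = -541/5

The optimum lies where -5x_1 - 10x_2 = 98 and -8x_1 + 8x_2 = -52.
Solving simultaneously gives x_1 = -11/5, x_2 = -87/10.

x_1 = -11/5, x_2 = -87/10, maximum Z = -64/5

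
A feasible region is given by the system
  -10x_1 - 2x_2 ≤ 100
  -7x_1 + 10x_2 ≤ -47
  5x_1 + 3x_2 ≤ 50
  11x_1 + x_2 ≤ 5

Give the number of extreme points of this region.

3

Of the 6 pairwise boundary intersections, those satisfying every inequality are:
  (-151/19, -195/19)
  (55/6, -575/6)
  (97/117, -482/117)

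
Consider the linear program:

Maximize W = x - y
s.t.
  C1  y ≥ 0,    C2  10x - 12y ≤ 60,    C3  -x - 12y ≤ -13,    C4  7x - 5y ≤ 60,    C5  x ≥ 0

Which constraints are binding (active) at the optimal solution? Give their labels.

Feasible corners and W = x - y:
  (73/11, 35/66) → W = 403/66
  (210/17, 90/17) → W = 120/17
  (0, 13/12) → W = -13/12
The feasible region is unbounded (it extends along (0, 1), (5, 7)), but W strictly decreases along every unbounded feasible direction, so there is no improving ray and the maximum is attained at a vertex.

The maximum is at (210/17, 90/17). Substituting into each constraint, equality holds for C2 and C4; the remaining constraints have slack.

C2 and C4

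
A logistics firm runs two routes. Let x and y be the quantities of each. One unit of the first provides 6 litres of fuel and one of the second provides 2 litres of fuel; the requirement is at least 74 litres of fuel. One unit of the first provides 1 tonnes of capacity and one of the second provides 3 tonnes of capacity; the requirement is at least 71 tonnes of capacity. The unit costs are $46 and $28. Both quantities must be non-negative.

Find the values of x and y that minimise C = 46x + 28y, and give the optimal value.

x = 5, y = 22, minimum C = 846

Vertices and C = 46x + 28y:
  (0, 37) → C = 1036
  (71, 0) → C = 3266
  (5, 22) → C = 846
The feasible region is unbounded (it extends along (0, 1), (1, 0)), but C strictly increases along every unbounded feasible direction, so there is no improving ray and the minimum is attained at a vertex.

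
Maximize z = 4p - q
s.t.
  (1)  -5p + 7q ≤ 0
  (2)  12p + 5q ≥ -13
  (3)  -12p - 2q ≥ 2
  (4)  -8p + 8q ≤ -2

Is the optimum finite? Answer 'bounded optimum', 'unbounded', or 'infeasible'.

bounded optimum

Extreme points and z = 4p - q:
  (4/9, -11/3) → z = 49/9
  (-47/68, -16/17) → z = -31/17
  (-3/28, -5/14) → z = -1/14
The feasible region has finitely many vertices and no improving ray; the maximum is 49/9 at (4/9, -11/3).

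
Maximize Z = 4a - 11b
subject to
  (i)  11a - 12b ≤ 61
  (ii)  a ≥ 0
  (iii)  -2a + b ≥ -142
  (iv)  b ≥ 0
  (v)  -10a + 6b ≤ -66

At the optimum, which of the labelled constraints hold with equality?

Corner points and Z = 4a - 11b:
  (1643/13, 1440/13) → Z = -9268/13
  (71/9, 58/27) → Z = 214/27
  (393, 644) → Z = -5512

The maximum is at (71/9, 58/27). Substituting into each constraint, equality holds for (i) and (v); the remaining constraints have slack.

(i) and (v)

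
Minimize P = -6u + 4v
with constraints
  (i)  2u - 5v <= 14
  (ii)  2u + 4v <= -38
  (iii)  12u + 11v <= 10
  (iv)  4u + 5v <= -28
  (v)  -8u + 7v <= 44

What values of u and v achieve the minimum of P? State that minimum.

u = -67/9, v = -52/9, minimum P = 194/9

Feasible corners and P = -6u + 4v:
  (-67/9, -52/9) → P = 194/9
  (-159/13, -100/13) → P = 554/13
  (-221/23, -108/23) → P = 894/23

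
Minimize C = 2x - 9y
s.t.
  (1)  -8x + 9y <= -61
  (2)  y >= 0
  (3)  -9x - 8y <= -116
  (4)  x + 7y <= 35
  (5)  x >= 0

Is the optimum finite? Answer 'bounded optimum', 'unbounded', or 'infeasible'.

Corner points and C = 2x - 9y:
  (1532/145, 379/145) → C = -347/145
  (742/65, 219/65) → C = -487/65
  (116/9, 0) → C = 232/9
  (35, 0) → C = 70
The feasible region has finitely many vertices and no improving ray; the minimum is -487/65 at (742/65, 219/65).

bounded optimum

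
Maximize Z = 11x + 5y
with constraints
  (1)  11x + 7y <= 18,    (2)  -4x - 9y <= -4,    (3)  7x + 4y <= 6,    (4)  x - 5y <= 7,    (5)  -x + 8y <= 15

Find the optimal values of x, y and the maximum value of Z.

x = 38/47, y = 4/47, maximum Z = 438/47

Corner points and Z = 11x + 5y:
  (38/47, 4/47) → Z = 438/47
  (-103/41, 64/41) → Z = -813/41
  (-1/5, 37/20) → Z = 141/20

The optimum lies where -4x - 9y = -4 and 7x + 4y = 6.
Solving simultaneously gives x = 38/47, y = 4/47.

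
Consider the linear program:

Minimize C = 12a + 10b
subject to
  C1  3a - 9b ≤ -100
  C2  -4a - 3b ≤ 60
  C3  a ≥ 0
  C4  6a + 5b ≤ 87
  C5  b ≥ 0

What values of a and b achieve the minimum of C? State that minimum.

a = 0, b = 100/9, minimum C = 1000/9

Corner points and C = 12a + 10b:
  (0, 100/9) → C = 1000/9
  (283/69, 287/23) → C = 174
  (0, 87/5) → C = 174

At the optimal vertex, 3a - 9b = -100 and a = 0.
Solving simultaneously gives a = 0, b = 100/9.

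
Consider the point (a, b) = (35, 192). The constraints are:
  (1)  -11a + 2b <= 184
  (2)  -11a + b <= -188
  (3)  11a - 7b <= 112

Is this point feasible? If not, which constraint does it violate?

(1): -1 ≤ 184 ✓
(2): -193 ≤ -188 ✓
(3): -959 ≤ 112 ✓

feasible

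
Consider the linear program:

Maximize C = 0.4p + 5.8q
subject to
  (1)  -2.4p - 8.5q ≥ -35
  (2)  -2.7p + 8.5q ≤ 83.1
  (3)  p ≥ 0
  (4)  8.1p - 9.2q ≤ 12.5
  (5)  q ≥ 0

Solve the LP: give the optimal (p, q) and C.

p = 0, q = 70/17, maximum C = 406/17

Feasible corners and C = 0.4p + 5.8q:
  (0, 70/17) → C = 406/17
  (14275/3031, 8450/3031) → C = 54720/3031
  (0, 0) → C = 0
  (125/81, 0) → C = 50/81

The binding constraints are -2.4p - 8.5q = -35 and p = 0.
Solving simultaneously gives p = 0, q = 70/17.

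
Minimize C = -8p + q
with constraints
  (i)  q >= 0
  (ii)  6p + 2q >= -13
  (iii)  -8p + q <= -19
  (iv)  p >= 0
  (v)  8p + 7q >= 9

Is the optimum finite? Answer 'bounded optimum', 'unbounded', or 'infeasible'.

From the feasible point (19/8, 0), moving in the direction (1, 0) keeps every constraint satisfied while C decreases without bound.

unbounded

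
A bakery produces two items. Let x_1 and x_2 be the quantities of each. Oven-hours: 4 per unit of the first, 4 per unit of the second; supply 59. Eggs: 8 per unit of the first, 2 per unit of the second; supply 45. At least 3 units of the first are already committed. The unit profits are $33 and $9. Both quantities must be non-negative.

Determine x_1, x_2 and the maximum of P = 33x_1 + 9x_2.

Vertices and P = 33x_1 + 9x_2:
  (45/8, 0) → P = 1485/8
  (3, 0) → P = 99
  (3, 21/2) → P = 387/2

The optimum lies where 8x_1 + 2x_2 = 45 and x_1 = 3.
Solving simultaneously gives x_1 = 3, x_2 = 21/2.

x_1 = 3, x_2 = 21/2, maximum P = 387/2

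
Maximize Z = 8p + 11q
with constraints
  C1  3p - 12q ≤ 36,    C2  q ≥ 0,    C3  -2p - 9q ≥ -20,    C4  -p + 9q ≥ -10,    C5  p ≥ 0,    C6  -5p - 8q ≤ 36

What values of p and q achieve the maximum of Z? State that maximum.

p = 10, q = 0, maximum Z = 80

Extreme points and Z = 8p + 11q:
  (10, 0) → Z = 80
  (0, 0) → Z = 0
  (0, 20/9) → Z = 220/9

The optimum lies where q = 0 and -2p - 9q = -20.
Solving simultaneously gives p = 10, q = 0.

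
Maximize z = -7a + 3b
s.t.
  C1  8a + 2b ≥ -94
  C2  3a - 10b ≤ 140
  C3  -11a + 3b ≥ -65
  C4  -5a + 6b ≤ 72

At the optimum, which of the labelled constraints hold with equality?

C1 and C4

Vertices and z = -7a + 3b:
  (-330/43, -701/43) → z = 207/43
  (-354/29, 53/29) → z = 2637/29
  (230/101, -1345/101) → z = -5645/101
  (202/17, 1117/51) → z = -297/17

The maximum is at (-354/29, 53/29). Substituting into each constraint, equality holds for C1 and C4; the remaining constraints have slack.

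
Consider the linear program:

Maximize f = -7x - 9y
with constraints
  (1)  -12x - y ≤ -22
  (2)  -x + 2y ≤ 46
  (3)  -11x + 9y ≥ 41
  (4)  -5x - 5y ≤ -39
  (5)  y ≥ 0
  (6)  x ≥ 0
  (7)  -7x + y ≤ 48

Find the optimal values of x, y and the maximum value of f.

At the optimal vertex, -11x + 9y = 41 and -5x - 5y = -39.
Solving simultaneously gives x = 73/50, y = 317/50.

x = 73/50, y = 317/50, maximum f = -1682/25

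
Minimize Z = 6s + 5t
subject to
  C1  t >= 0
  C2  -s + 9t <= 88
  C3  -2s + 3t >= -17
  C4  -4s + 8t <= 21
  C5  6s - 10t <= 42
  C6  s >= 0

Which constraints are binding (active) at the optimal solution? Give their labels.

C1 and C6

Corner points and Z = 6s + 5t:
  (7, 0) → Z = 42
  (0, 0) → Z = 0
  (139/5, 193/15) → Z = 3467/15
  (515/28, 331/28) → Z = 4745/28
  (22, 9) → Z = 177
  (0, 21/8) → Z = 105/8

The minimum is at (0, 0). Substituting into each constraint, equality holds for C1 and C6; the remaining constraints have slack.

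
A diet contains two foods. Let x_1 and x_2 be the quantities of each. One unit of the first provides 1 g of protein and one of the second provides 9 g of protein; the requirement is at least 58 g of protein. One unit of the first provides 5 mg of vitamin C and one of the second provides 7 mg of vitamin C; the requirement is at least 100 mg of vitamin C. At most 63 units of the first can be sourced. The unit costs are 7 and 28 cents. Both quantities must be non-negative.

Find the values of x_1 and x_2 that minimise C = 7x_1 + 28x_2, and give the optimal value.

Feasible corners and C = 7x_1 + 28x_2:
  (0, 100/7) → C = 400
  (58, 0) → C = 406
  (63, 0) → C = 441
  (13, 5) → C = 231
The feasible region is unbounded (it extends along (0, 1)), but C strictly increases along every unbounded feasible direction, so there is no improving ray and the minimum is attained at a vertex.

The optimum lies where x_1 + 9x_2 = 58 and 5x_1 + 7x_2 = 100.
Solving simultaneously gives x_1 = 13, x_2 = 5.

x_1 = 13, x_2 = 5, minimum C = 231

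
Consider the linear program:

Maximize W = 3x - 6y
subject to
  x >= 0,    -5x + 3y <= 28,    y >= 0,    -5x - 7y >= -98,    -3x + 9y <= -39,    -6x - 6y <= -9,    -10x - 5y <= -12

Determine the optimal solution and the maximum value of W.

Extreme points and W = 3x - 6y:
  (98/5, 0) → W = 294/5
  (13, 0) → W = 39
  (35/2, 3/2) → W = 87/2

The optimum lies where y = 0 and -5x - 7y = -98.
Solving simultaneously gives x = 98/5, y = 0.

x = 98/5, y = 0, maximum W = 294/5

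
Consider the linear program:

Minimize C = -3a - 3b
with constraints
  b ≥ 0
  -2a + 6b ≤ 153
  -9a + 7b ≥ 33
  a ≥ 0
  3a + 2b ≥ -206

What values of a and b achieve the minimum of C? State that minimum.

a = 873/40, b = 1311/40, minimum C = -819/5

Vertices and C = -3a - 3b:
  (873/40, 1311/40) → C = -819/5
  (0, 51/2) → C = -153/2
  (0, 33/7) → C = -99/7

The optimum lies where -2a + 6b = 153 and -9a + 7b = 33.
Solving simultaneously gives a = 873/40, b = 1311/40.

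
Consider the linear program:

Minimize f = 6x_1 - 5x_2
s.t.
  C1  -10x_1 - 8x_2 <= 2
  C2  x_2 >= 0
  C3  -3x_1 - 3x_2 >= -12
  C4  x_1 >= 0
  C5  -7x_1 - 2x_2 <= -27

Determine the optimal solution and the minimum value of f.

At the optimal vertex, -3x_1 - 3x_2 = -12 and -7x_1 - 2x_2 = -27.
Solving simultaneously gives x_1 = 19/5, x_2 = 1/5.

x_1 = 19/5, x_2 = 1/5, minimum f = 109/5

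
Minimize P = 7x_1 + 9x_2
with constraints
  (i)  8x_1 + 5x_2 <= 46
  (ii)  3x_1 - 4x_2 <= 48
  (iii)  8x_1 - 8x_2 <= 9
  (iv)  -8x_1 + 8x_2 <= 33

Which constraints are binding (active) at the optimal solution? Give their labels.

(ii) and (iv)

Extreme points and P = 7x_1 + 9x_2:
  (413/104, 37/13) → P = 5555/104
  (203/104, 79/13) → P = 7109/104
  (-87/2, -357/8) → P = -5649/8
  (-129/2, -483/8) → P = -7959/8

The minimum is at (-129/2, -483/8). Substituting into each constraint, equality holds for (ii) and (iv); the remaining constraints have slack.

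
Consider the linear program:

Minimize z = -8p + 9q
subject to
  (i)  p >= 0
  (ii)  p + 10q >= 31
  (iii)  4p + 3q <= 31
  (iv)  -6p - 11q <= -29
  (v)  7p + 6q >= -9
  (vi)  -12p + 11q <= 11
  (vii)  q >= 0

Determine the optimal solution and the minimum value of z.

Feasible corners and z = -8p + 9q:
  (217/37, 93/37) → z = -899/37
  (231/131, 383/131) → z = 1599/131
  (77/20, 26/5) → z = 16

p = 217/37, q = 93/37, minimum z = -899/37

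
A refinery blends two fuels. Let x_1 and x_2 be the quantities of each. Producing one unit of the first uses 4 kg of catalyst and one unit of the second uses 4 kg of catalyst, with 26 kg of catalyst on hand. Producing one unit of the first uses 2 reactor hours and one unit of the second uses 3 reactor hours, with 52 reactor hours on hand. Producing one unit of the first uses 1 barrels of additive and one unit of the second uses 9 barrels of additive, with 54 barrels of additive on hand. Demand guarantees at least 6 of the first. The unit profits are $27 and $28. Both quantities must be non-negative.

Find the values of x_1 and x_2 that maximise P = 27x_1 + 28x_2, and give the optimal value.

x_1 = 6, x_2 = 1/2, maximum P = 176

Feasible corners and P = 27x_1 + 28x_2:
  (13/2, 0) → P = 351/2
  (6, 0) → P = 162
  (6, 1/2) → P = 176

At the optimal vertex, 4x_1 + 4x_2 = 26 and x_1 = 6.
Solving simultaneously gives x_1 = 6, x_2 = 1/2.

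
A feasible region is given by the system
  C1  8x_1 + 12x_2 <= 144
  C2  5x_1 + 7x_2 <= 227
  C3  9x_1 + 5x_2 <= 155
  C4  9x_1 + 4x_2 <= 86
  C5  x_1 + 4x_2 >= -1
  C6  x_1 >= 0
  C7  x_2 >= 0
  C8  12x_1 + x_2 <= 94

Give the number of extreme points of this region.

Pairwise boundary intersections that survive every other constraint:
  (6, 8)
  (0, 12)
  (290/39, 62/13)
  (0, 0)
  (47/6, 0)

5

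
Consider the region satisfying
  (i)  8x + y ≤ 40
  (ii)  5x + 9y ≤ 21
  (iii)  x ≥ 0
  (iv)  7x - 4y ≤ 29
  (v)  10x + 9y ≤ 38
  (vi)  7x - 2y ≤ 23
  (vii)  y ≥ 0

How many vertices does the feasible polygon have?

Intersecting each pair of boundary lines and keeping only the points that satisfy every inequality leaves:
  (0, 7/3)
  (17/5, 4/9)
  (0, 0)
  (283/83, 36/83)
  (23/7, 0)

5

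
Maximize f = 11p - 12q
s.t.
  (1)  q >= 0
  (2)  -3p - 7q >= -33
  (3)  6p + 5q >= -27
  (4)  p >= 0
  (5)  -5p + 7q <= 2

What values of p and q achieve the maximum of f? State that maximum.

Extreme points and f = 11p - 12q:
  (11, 0) → f = 121
  (0, 0) → f = 0
  (31/8, 171/56) → f = 335/56
  (0, 2/7) → f = -24/7

The optimum lies where q = 0 and -3p - 7q = -33.
Solving simultaneously gives p = 11, q = 0.

p = 11, q = 0, maximum f = 121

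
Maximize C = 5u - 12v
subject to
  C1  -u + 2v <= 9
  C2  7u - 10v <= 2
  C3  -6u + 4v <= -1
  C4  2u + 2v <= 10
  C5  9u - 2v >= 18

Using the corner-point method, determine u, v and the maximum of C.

Vertices and C = 5u - 12v:
  (52/17, 33/17) → C = -8
  (44/19, 27/19) → C = -104/19
  (28/11, 27/11) → C = -184/11

The binding constraints are 7u - 10v = 2 and 9u - 2v = 18.
Solving simultaneously gives u = 44/19, v = 27/19.

u = 44/19, v = 27/19, maximum C = -104/19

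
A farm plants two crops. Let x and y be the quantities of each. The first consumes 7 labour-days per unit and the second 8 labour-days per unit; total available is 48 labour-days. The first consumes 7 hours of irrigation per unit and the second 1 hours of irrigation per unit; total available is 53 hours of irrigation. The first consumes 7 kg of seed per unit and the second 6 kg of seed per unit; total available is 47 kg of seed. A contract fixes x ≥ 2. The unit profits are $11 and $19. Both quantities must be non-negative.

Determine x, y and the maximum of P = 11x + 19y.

Corner points and P = 11x + 19y:
  (47/7, 0) → P = 517/7
  (2, 0) → P = 22
  (44/7, 1/2) → P = 1101/14
  (2, 17/4) → P = 411/4

x = 2, y = 17/4, maximum P = 411/4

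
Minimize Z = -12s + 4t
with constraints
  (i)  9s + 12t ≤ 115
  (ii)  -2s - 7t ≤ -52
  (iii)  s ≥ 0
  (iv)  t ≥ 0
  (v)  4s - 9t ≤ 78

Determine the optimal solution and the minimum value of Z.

s = 181/39, t = 238/39, minimum Z = -1220/39

Extreme points and Z = -12s + 4t:
  (181/39, 238/39) → Z = -1220/39
  (0, 115/12) → Z = 115/3
  (0, 52/7) → Z = 208/7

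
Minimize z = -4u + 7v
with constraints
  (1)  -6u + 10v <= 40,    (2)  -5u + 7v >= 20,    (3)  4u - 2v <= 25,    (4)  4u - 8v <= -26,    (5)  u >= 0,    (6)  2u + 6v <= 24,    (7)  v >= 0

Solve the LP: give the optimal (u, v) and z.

Corner points and z = -4u + 7v:
  (0, 4) → z = 28
  (0, 13/4) → z = 91/4
  (9/10, 37/10) → z = 223/10

u = 9/10, v = 37/10, minimum z = 223/10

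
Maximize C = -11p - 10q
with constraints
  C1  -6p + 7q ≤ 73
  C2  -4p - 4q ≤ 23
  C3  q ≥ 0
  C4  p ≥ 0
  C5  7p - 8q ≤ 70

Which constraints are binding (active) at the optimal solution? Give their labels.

C3 and C4

Vertices and C = -11p - 10q:
  (0, 73/7) → C = -730/7
  (1074, 931) → C = -21124
  (0, 0) → C = 0
  (10, 0) → C = -110

The maximum is at (0, 0). Substituting into each constraint, equality holds for C3 and C4; the remaining constraints have slack.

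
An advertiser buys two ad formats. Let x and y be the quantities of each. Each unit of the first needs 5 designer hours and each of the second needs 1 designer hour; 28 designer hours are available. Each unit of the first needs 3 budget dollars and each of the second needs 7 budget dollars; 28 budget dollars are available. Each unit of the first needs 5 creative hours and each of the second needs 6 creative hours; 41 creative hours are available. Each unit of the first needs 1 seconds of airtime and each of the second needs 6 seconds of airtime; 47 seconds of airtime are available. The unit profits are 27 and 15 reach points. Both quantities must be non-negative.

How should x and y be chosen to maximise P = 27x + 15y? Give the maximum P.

x = 21/4, y = 7/4, maximum P = 168

At the optimal vertex, 5x + y = 28 and 3x + 7y = 28.
Solving simultaneously gives x = 21/4, y = 7/4.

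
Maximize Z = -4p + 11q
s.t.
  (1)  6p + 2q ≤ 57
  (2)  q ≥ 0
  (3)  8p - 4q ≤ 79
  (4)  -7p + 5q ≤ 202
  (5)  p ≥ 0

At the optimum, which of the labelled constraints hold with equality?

(1) and (5)

Feasible corners and Z = -4p + 11q:
  (19/2, 0) → Z = -38
  (0, 57/2) → Z = 627/2
  (0, 0) → Z = 0

The maximum is at (0, 57/2). Substituting into each constraint, equality holds for (1) and (5); the remaining constraints have slack.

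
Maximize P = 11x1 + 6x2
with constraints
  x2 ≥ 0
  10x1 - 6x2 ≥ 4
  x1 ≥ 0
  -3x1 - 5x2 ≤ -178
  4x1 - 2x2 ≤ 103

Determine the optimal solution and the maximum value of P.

Feasible corners and P = 11x1 + 6x2:
  (16, 26) → P = 332
  (305/2, 507/2) → P = 6397/2
  (67/2, 31/2) → P = 923/2

The optimum lies where 10x1 - 6x2 = 4 and 4x1 - 2x2 = 103.
Solving simultaneously gives x1 = 305/2, x2 = 507/2.

x1 = 305/2, x2 = 507/2, maximum P = 6397/2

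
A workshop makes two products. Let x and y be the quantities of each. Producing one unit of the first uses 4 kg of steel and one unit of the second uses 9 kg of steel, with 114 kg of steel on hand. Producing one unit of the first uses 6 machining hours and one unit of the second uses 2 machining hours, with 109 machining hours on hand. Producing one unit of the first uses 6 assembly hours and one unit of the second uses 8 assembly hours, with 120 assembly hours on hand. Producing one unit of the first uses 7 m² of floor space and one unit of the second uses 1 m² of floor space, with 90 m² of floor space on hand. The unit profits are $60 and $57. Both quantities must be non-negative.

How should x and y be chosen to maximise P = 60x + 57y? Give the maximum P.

Extreme points and P = 60x + 57y:
  (0, 0) → P = 0
  (0, 38/3) → P = 722
  (90/7, 0) → P = 5400/7
  (84/11, 102/11) → P = 10854/11
  (12, 6) → P = 1062

At the optimal vertex, 6x + 8y = 120 and 7x + y = 90.
Solving simultaneously gives x = 12, y = 6.

x = 12, y = 6, maximum P = 1062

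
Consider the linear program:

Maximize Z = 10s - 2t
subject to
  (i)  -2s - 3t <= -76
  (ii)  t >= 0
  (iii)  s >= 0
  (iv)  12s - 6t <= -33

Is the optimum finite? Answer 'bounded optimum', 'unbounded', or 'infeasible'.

From the feasible point (0, 76/3), moving in the direction (6, 12) keeps every constraint satisfied while Z increases without bound.

unbounded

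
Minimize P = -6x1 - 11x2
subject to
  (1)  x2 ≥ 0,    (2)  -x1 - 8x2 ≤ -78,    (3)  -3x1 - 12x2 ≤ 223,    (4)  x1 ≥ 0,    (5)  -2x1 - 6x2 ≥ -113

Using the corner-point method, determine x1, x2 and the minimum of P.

x1 = 218/5, x2 = 43/10, minimum P = -3089/10

At the optimal vertex, -x1 - 8x2 = -78 and -2x1 - 6x2 = -113.
Solving simultaneously gives x1 = 218/5, x2 = 43/10.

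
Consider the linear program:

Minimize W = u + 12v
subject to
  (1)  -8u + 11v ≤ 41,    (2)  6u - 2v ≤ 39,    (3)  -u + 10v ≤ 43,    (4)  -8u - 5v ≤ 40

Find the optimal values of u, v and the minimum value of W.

u = 5/2, v = -12, minimum W = -283/2

The optimum lies where 6u - 2v = 39 and -8u - 5v = 40.
Solving simultaneously gives u = 5/2, v = -12.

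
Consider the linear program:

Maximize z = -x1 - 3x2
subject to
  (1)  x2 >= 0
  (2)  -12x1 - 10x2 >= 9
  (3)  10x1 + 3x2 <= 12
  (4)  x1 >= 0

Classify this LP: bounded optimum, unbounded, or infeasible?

infeasible

The boundaries x2 = 0 and -12x1 - 10x2 = 9 meet at (-3/4, 0), but that point violates x1 ≥ 0. Every candidate vertex is excluded by some other constraint, so the feasible region is empty.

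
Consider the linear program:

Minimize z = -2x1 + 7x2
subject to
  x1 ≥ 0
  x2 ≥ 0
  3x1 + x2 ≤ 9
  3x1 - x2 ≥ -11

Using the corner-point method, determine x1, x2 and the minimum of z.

Extreme points and z = -2x1 + 7x2:
  (0, 0) → z = 0
  (0, 9) → z = 63
  (3, 0) → z = -6

At the optimal vertex, x2 = 0 and 3x1 + x2 = 9.
Solving simultaneously gives x1 = 3, x2 = 0.

x1 = 3, x2 = 0, minimum z = -6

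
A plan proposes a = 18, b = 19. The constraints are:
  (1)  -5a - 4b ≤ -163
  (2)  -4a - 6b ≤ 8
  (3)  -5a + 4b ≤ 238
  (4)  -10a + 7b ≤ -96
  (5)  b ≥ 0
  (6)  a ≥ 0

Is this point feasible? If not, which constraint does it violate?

not feasible — violates (4)

Constraint (4): -10a + 7b = -47, which is not ≤ -96. All other constraints are satisfied.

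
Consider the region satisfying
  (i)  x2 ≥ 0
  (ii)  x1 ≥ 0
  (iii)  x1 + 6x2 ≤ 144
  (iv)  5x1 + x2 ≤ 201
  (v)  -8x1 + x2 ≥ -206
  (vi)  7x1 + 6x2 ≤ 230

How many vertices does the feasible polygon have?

5

Pairwise boundary intersections that survive every other constraint:
  (0, 0)
  (103/4, 0)
  (0, 24)
  (43/3, 389/18)
  (1466/55, 398/55)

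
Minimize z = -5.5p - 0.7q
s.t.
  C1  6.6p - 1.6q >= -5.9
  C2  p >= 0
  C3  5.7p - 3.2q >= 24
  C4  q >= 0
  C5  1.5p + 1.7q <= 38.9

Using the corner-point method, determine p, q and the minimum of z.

Vertices and z = -5.5p - 0.7q:
  (80/19, 0) → z = -440/19
  (16528/1449, 6191/483) → z = -1039051/14490
  (389/15, 0) → z = -4279/30

At the optimal vertex, q = 0 and 1.5p + 1.7q = 38.9.
Solving simultaneously gives p = 389/15, q = 0.

p = 389/15, q = 0, minimum z = -4279/30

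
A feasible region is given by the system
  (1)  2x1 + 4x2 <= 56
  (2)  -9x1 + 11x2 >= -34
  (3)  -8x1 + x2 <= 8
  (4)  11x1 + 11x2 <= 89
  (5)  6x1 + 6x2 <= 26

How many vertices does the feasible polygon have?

3

Pairwise boundary intersections that survive every other constraint:
  (-122/79, -344/79)
  (49/12, 1/4)
  (-11/27, 128/27)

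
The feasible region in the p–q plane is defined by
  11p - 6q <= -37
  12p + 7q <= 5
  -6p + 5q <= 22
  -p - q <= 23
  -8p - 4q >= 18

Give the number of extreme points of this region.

Of the 10 pairwise boundary intersections, those satisfying every inequality are:
  (-53/19, 20/19)
  (-175/17, -216/17)
  (-137/11, -116/11)

3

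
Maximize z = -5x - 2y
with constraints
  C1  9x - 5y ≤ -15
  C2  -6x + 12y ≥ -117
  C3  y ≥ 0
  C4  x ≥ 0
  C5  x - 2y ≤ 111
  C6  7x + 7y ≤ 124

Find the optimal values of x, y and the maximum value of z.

Corner points and z = -5x - 2y:
  (0, 3) → z = -6
  (515/98, 1221/98) → z = -5017/98
  (0, 124/7) → z = -248/7

The binding constraints are 9x - 5y = -15 and x = 0.
Solving simultaneously gives x = 0, y = 3.

x = 0, y = 3, maximum z = -6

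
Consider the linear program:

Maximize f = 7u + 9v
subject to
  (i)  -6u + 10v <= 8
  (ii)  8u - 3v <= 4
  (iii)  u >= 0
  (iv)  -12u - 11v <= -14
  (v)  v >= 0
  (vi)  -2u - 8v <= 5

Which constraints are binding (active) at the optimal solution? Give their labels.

Feasible corners and f = 7u + 9v:
  (32/31, 44/31) → f = 20
  (26/93, 30/31) → f = 32/3
  (43/62, 16/31) → f = 19/2

The maximum is at (32/31, 44/31). Substituting into each constraint, equality holds for (i) and (ii); the remaining constraints have slack.

(i) and (ii)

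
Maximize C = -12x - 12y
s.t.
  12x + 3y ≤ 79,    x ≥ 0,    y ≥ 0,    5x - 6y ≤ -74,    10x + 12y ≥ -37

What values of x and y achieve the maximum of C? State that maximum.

x = 0, y = 37/3, maximum C = -148

Extreme points and C = -12x - 12y:
  (0, 79/3) → C = -316
  (84/29, 1283/87) → C = -6140/29
  (0, 37/3) → C = -148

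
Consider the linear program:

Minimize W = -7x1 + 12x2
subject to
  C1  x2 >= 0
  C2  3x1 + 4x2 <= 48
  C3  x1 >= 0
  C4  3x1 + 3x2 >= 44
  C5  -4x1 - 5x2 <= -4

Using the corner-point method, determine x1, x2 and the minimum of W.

x1 = 16, x2 = 0, minimum W = -112

Vertices and W = -7x1 + 12x2:
  (16, 0) → W = -112
  (44/3, 0) → W = -308/3
  (32/3, 4) → W = -80/3

The optimum lies where x2 = 0 and 3x1 + 4x2 = 48.
Solving simultaneously gives x1 = 16, x2 = 0.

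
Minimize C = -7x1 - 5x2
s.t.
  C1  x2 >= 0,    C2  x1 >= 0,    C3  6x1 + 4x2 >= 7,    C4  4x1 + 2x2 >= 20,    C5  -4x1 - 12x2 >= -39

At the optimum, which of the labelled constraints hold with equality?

Feasible corners and C = -7x1 - 5x2:
  (5, 0) → C = -35
  (39/4, 0) → C = -273/4
  (81/20, 19/10) → C = -757/20

The minimum is at (39/4, 0). Substituting into each constraint, equality holds for C1 and C5; the remaining constraints have slack.

C1 and C5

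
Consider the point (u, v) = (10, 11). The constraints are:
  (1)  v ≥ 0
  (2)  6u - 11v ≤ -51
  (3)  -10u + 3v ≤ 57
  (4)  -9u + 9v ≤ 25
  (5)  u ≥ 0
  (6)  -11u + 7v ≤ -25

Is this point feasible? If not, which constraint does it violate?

feasible

(1): 11 ≥ 0 ✓
(2): -61 ≤ -51 ✓
(3): -67 ≤ 57 ✓
(4): 9 ≤ 25 ✓
(5): 10 ≥ 0 ✓
(6): -33 ≤ -25 ✓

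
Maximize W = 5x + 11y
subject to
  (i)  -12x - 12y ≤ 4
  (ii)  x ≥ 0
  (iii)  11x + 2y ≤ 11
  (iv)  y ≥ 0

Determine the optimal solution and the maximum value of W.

x = 0, y = 11/2, maximum W = 121/2

Corner points and W = 5x + 11y:
  (0, 11/2) → W = 121/2
  (0, 0) → W = 0
  (1, 0) → W = 5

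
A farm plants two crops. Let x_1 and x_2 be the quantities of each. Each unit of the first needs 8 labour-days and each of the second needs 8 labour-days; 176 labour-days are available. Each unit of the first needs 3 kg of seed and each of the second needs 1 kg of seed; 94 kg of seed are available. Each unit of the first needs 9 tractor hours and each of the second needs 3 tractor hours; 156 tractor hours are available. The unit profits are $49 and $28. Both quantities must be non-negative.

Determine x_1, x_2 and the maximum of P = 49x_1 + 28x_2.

x_1 = 15, x_2 = 7, maximum P = 931

Corner points and P = 49x_1 + 28x_2:
  (0, 0) → P = 0
  (0, 22) → P = 616
  (52/3, 0) → P = 2548/3
  (15, 7) → P = 931

At the optimal vertex, 8x_1 + 8x_2 = 176 and 9x_1 + 3x_2 = 156.
Solving simultaneously gives x_1 = 15, x_2 = 7.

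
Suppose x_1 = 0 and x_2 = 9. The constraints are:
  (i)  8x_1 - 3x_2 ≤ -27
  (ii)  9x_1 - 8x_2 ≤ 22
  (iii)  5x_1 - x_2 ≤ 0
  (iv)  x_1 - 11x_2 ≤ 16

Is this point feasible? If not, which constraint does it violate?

(i): -27 ≤ -27 ✓
(ii): -72 ≤ 22 ✓
(iii): -9 ≤ 0 ✓
(iv): -99 ≤ 16 ✓

feasible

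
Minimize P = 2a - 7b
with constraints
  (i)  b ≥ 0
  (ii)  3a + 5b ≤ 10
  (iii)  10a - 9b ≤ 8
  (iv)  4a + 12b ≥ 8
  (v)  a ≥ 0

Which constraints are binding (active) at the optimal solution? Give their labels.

(ii) and (v)

Corner points and P = 2a - 7b:
  (130/77, 76/77) → P = -272/77
  (0, 2) → P = -14
  (14/13, 4/13) → P = 0
  (0, 2/3) → P = -14/3

The minimum is at (0, 2). Substituting into each constraint, equality holds for (ii) and (v); the remaining constraints have slack.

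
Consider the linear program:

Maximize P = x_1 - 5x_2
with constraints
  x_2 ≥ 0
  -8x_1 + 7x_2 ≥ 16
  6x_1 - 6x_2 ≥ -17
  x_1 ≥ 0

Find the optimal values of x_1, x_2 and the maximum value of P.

Feasible corners and P = x_1 - 5x_2:
  (23/6, 20/3) → P = -59/2
  (0, 16/7) → P = -80/7
  (0, 17/6) → P = -85/6

x_1 = 0, x_2 = 16/7, maximum P = -80/7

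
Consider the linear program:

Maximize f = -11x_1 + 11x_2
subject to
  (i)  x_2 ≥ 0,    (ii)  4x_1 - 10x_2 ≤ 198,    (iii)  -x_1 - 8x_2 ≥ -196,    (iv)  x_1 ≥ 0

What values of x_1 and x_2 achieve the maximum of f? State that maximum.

x_1 = 0, x_2 = 49/2, maximum f = 539/2

Vertices and f = -11x_1 + 11x_2:
  (99/2, 0) → f = -1089/2
  (0, 0) → f = 0
  (1772/21, 293/21) → f = -5423/7
  (0, 49/2) → f = 539/2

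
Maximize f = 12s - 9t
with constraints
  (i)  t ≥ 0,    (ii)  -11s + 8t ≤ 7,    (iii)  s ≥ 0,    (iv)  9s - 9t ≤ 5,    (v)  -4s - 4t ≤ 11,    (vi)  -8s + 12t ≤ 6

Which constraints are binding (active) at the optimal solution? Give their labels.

(iv) and (vi)

Vertices and f = 12s - 9t:
  (0, 0) → f = 0
  (5/9, 0) → f = 20/3
  (0, 1/2) → f = -9/2
  (19/6, 47/18) → f = 29/2

The maximum is at (19/6, 47/18). Substituting into each constraint, equality holds for (iv) and (vi); the remaining constraints have slack.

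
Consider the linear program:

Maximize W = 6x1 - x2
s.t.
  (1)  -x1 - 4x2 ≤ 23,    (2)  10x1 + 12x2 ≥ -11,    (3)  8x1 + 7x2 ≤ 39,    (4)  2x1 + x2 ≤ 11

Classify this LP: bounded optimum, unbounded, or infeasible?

bounded optimum

Feasible corners and W = 6x1 - x2:
  (58/7, -219/28) → W = 1611/28
  (67/7, -57/7) → W = 459/7
  (19/3, -5/3) → W = 119/3
The feasible region has finitely many vertices and no improving ray; the maximum is 459/7 at (67/7, -57/7).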